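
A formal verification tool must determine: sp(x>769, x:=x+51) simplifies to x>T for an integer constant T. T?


Formula: sp(P, x:=E) = exists old_x. (x = E[old_x/x]) AND P[old_x/x] (old_x is the value of x before the assignment; eliminate old_x by solving x = E[old_x/x] for old_x)
Step 1: Precondition P: x>769, i.e. old_x > 769
Step 2: Assignment gives x = old_x + 51, so old_x = x - 51
Step 3: Substitute into P: x - 51 > 769
Step 4: Simplify: x > 769+51 = 820

820


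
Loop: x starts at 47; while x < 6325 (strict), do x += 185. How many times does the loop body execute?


Step 1: x goes from 47 toward 6325 by 185; the body runs while x<6325, so iterations = ceil((bound-start)/step)
Step 2: Distance=6278
Step 3: ceil(6278/185)=34

34


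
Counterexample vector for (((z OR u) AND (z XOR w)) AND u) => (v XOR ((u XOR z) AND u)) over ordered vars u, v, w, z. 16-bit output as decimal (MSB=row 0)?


F1 = (((z OR u) AND (z XOR w)) AND u)
F2 = (v XOR ((u XOR z) AND u))
Counterexample to F1=>F2 is where F1=1 and F2=0.
Evaluate each row (bits = u,v,w,z, MSB first):
  row 0 [0000]: F1=0 F2=0 -> F1&~F2 -> 0
  row 1 [0001]: F1=0 F2=0 -> F1&~F2 -> 0
  row 2 [0010]: F1=0 F2=0 -> F1&~F2 -> 0
  row 3 [0011]: F1=0 F2=0 -> F1&~F2 -> 0
  row 4 [0100]: F1=0 F2=1 -> F1&~F2 -> 0
  row 5 [0101]: F1=0 F2=1 -> F1&~F2 -> 0
  row 6 [0110]: F1=0 F2=1 -> F1&~F2 -> 0
  row 7 [0111]: F1=0 F2=1 -> F1&~F2 -> 0
  row 8 [1000]: F1=0 F2=1 -> F1&~F2 -> 0
  row 9 [1001]: F1=1 F2=0 -> F1&~F2 -> 1
  row 10 [1010]: F1=1 F2=1 -> F1&~F2 -> 0
  row 11 [1011]: F1=0 F2=0 -> F1&~F2 -> 0
  row 12 [1100]: F1=0 F2=0 -> F1&~F2 -> 0
  row 13 [1101]: F1=1 F2=1 -> F1&~F2 -> 0
  row 14 [1110]: F1=1 F2=0 -> F1&~F2 -> 1
  row 15 [1111]: F1=0 F2=1 -> F1&~F2 -> 0
Full result column, 4 rows per line (u,v fixed per line; w,z runs 00..11 left to right):
  rows 0-3 [u,v=00]: 0000  = hex 0
  rows 4-7 [u,v=01]: 0000  = hex 0
  rows 8-11 [u,v=10]: 0100  = hex 4
  rows 12-15 [u,v=11]: 0010  = hex 2
Counterexample vector (row 0 .. row 15) = 0000000001000010
Output column grouped in 4s = 0000 0000 0100 0010 = 0x0042
Convert to decimal digit by digit (value = value*16 + digit):
  0 -> 0
  0*16 + 0 = 0
  0*16 + 4 = 4
  4*16 + 2 = 66
Decimal = 66

66


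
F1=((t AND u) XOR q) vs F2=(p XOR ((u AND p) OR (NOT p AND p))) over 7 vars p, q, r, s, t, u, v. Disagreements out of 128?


F1 = ((t AND u) XOR q)
F2 = (p XOR ((u AND p) OR (NOT p AND p)))
Evaluate both on each of 128 rows (bits = p,q,r,s,t,u,v):
  row 0 [0000000]: F1=0 F2=0 -> 0
  row 1 [0000001]: F1=0 F2=0 -> 0
  row 2 [0000010]: F1=0 F2=0 -> 0
  row 3 [0000011]: F1=0 F2=0 -> 0
  row 4 [0000100]: F1=0 F2=0 -> 0
  (every remaining row is evaluated the same way; all 128 results are listed next)
Full result column, 8 rows per line (p,q,r,s fixed per line; t,u,v runs 000..111 left to right):
  rows 0-7 [p,q,r,s=0000]: 00000011  (ones: 2)
  rows 8-15 [p,q,r,s=0001]: 00000011  (ones: 2)
  rows 16-23 [p,q,r,s=0010]: 00000011  (ones: 2)
  rows 24-31 [p,q,r,s=0011]: 00000011  (ones: 2)
  rows 32-39 [p,q,r,s=0100]: 11111100  (ones: 6)
  rows 40-47 [p,q,r,s=0101]: 11111100  (ones: 6)
  rows 48-55 [p,q,r,s=0110]: 11111100  (ones: 6)
  rows 56-63 [p,q,r,s=0111]: 11111100  (ones: 6)
  rows 64-71 [p,q,r,s=1000]: 11001111  (ones: 6)
  rows 72-79 [p,q,r,s=1001]: 11001111  (ones: 6)
  rows 80-87 [p,q,r,s=1010]: 11001111  (ones: 6)
  rows 88-95 [p,q,r,s=1011]: 11001111  (ones: 6)
  rows 96-103 [p,q,r,s=1100]: 00110000  (ones: 2)
  rows 104-111 [p,q,r,s=1101]: 00110000  (ones: 2)
  rows 112-119 [p,q,r,s=1110]: 00110000  (ones: 2)
  rows 120-127 [p,q,r,s=1111]: 00110000  (ones: 2)
Disagreements = 2+2+2+2+6+6+6+6+6+6+6+6+2+2+2+2 = 64

64


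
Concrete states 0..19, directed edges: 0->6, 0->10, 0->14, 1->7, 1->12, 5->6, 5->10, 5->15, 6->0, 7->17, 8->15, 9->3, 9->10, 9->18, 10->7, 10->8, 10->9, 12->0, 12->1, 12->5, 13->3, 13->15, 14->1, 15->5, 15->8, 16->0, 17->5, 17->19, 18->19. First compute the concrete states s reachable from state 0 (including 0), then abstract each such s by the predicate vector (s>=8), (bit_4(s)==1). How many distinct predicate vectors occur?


BFS from 0:
Concrete reachable: {0, 1, 3, 5, 6, 7, 8, 9, 10, 12, 14, 15, 17, 18, 19}
Abstract via predicates (s>=8), (bit_4(s)==1):
  (0,0) <- {0, 1, 3, 5, 6, 7}
  (1,0) <- {8, 9, 10, 12, 14, 15}
  (1,1) <- {17, 18, 19}
Distinct abstract states = 3

3


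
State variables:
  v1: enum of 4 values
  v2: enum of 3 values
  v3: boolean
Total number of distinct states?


State space = product of domain sizes of all variables.
Domain sizes:
  v1 (enum of 4 values): 4
  v2 (enum of 3 values): 3
  v3 (boolean): 2
Product = 4 * 3 * 2 = 24

24


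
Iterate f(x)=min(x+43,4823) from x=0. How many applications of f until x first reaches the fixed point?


Step 1: x=0, cap=4823, increment=43
Step 2: x grows by 43 each step until capped at 4823; fixed point is x=4823
Step 3: iterations = ceil(4823/43) = 113

113


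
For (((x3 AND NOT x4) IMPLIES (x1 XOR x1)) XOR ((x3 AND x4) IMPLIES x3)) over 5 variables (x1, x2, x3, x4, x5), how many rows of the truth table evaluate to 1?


Formula: (((x3 AND NOT x4) IMPLIES (x1 XOR x1)) XOR ((x3 AND x4) IMPLIES x3)) over 5 vars (32 rows)
Evaluate each row (x1, x2, x3, x4, x5 as bits, MSB first):
  row 0 [00000]: (((0 AND NOT 0) IMPLIES (0 XOR 0)) XOR ((0 AND 0) IMPLIES 0)) -> 0
  row 1 [00001]: (((0 AND NOT 0) IMPLIES (0 XOR 0)) XOR ((0 AND 0) IMPLIES 0)) -> 0
  row 2 [00010]: (((0 AND NOT 1) IMPLIES (0 XOR 0)) XOR ((0 AND 1) IMPLIES 0)) -> 0
  row 3 [00011]: (((0 AND NOT 1) IMPLIES (0 XOR 0)) XOR ((0 AND 1) IMPLIES 0)) -> 0
  row 4 [00100]: (((1 AND NOT 0) IMPLIES (0 XOR 0)) XOR ((1 AND 0) IMPLIES 1)) -> 1
  row 5 [00101]: (((1 AND NOT 0) IMPLIES (0 XOR 0)) XOR ((1 AND 0) IMPLIES 1)) -> 1
  row 6 [00110]: (((1 AND NOT 1) IMPLIES (0 XOR 0)) XOR ((1 AND 1) IMPLIES 1)) -> 0
  row 7 [00111]: (((1 AND NOT 1) IMPLIES (0 XOR 0)) XOR ((1 AND 1) IMPLIES 1)) -> 0
  row 8 [01000]: (((0 AND NOT 0) IMPLIES (0 XOR 0)) XOR ((0 AND 0) IMPLIES 0)) -> 0
  row 9 [01001]: (((0 AND NOT 0) IMPLIES (0 XOR 0)) XOR ((0 AND 0) IMPLIES 0)) -> 0
  row 10 [01010]: (((0 AND NOT 1) IMPLIES (0 XOR 0)) XOR ((0 AND 1) IMPLIES 0)) -> 0
  row 11 [01011]: (((0 AND NOT 1) IMPLIES (0 XOR 0)) XOR ((0 AND 1) IMPLIES 0)) -> 0
  row 12 [01100]: (((1 AND NOT 0) IMPLIES (0 XOR 0)) XOR ((1 AND 0) IMPLIES 1)) -> 1
  row 13 [01101]: (((1 AND NOT 0) IMPLIES (0 XOR 0)) XOR ((1 AND 0) IMPLIES 1)) -> 1
  row 14 [01110]: (((1 AND NOT 1) IMPLIES (0 XOR 0)) XOR ((1 AND 1) IMPLIES 1)) -> 0
  row 15 [01111]: (((1 AND NOT 1) IMPLIES (0 XOR 0)) XOR ((1 AND 1) IMPLIES 1)) -> 0
  row 16 [10000]: (((0 AND NOT 0) IMPLIES (1 XOR 1)) XOR ((0 AND 0) IMPLIES 0)) -> 0
  row 17 [10001]: (((0 AND NOT 0) IMPLIES (1 XOR 1)) XOR ((0 AND 0) IMPLIES 0)) -> 0
  row 18 [10010]: (((0 AND NOT 1) IMPLIES (1 XOR 1)) XOR ((0 AND 1) IMPLIES 0)) -> 0
  row 19 [10011]: (((0 AND NOT 1) IMPLIES (1 XOR 1)) XOR ((0 AND 1) IMPLIES 0)) -> 0
  row 20 [10100]: (((1 AND NOT 0) IMPLIES (1 XOR 1)) XOR ((1 AND 0) IMPLIES 1)) -> 1
  row 21 [10101]: (((1 AND NOT 0) IMPLIES (1 XOR 1)) XOR ((1 AND 0) IMPLIES 1)) -> 1
  row 22 [10110]: (((1 AND NOT 1) IMPLIES (1 XOR 1)) XOR ((1 AND 1) IMPLIES 1)) -> 0
  row 23 [10111]: (((1 AND NOT 1) IMPLIES (1 XOR 1)) XOR ((1 AND 1) IMPLIES 1)) -> 0
  row 24 [11000]: (((0 AND NOT 0) IMPLIES (1 XOR 1)) XOR ((0 AND 0) IMPLIES 0)) -> 0
  row 25 [11001]: (((0 AND NOT 0) IMPLIES (1 XOR 1)) XOR ((0 AND 0) IMPLIES 0)) -> 0
  row 26 [11010]: (((0 AND NOT 1) IMPLIES (1 XOR 1)) XOR ((0 AND 1) IMPLIES 0)) -> 0
  row 27 [11011]: (((0 AND NOT 1) IMPLIES (1 XOR 1)) XOR ((0 AND 1) IMPLIES 0)) -> 0
  row 28 [11100]: (((1 AND NOT 0) IMPLIES (1 XOR 1)) XOR ((1 AND 0) IMPLIES 1)) -> 1
  row 29 [11101]: (((1 AND NOT 0) IMPLIES (1 XOR 1)) XOR ((1 AND 0) IMPLIES 1)) -> 1
  row 30 [11110]: (((1 AND NOT 1) IMPLIES (1 XOR 1)) XOR ((1 AND 1) IMPLIES 1)) -> 0
  row 31 [11111]: (((1 AND NOT 1) IMPLIES (1 XOR 1)) XOR ((1 AND 1) IMPLIES 1)) -> 0
Full result column, 8 rows per line (x1,x2 fixed per line; x3,x4,x5 runs 000..111 left to right):
  rows 0-7 [x1,x2=00]: 00001100  (ones: 2)
  rows 8-15 [x1,x2=01]: 00001100  (ones: 2)
  rows 16-23 [x1,x2=10]: 00001100  (ones: 2)
  rows 24-31 [x1,x2=11]: 00001100  (ones: 2)
Count of 1-rows = 2+2+2+2 = 8

8


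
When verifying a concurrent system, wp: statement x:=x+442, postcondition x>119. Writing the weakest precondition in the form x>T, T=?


Formula: wp(x:=E, P) = P[E/x] (substitute E for x in postcondition)
Step 1: Postcondition: x>119
Step 2: Substitute x+442 for x: x+442>119
Step 3: Solve for x: x > 119-442 = -323

-323


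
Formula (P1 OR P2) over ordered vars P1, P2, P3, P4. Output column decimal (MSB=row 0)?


Formula: (P1 OR P2) over P1, P2, P3, P4 (16 rows)
Evaluate each row (bits = P1,P2,P3,P4, MSB first):
  row 0 [0000]: (0 OR 0) -> 0
  row 1 [0001]: (0 OR 0) -> 0
  row 2 [0010]: (0 OR 0) -> 0
  row 3 [0011]: (0 OR 0) -> 0
  row 4 [0100]: (0 OR 1) -> 1
  row 5 [0101]: (0 OR 1) -> 1
  row 6 [0110]: (0 OR 1) -> 1
  row 7 [0111]: (0 OR 1) -> 1
  row 8 [1000]: (1 OR 0) -> 1
  row 9 [1001]: (1 OR 0) -> 1
  row 10 [1010]: (1 OR 0) -> 1
  row 11 [1011]: (1 OR 0) -> 1
  row 12 [1100]: (1 OR 1) -> 1
  row 13 [1101]: (1 OR 1) -> 1
  row 14 [1110]: (1 OR 1) -> 1
  row 15 [1111]: (1 OR 1) -> 1
Full result column, 4 rows per line (P1,P2 fixed per line; P3,P4 runs 00..11 left to right):
  rows 0-3 [P1,P2=00]: 0000  = hex 0
  rows 4-7 [P1,P2=01]: 1111  = hex F
  rows 8-11 [P1,P2=10]: 1111  = hex F
  rows 12-15 [P1,P2=11]: 1111  = hex F
Output column (row 0 .. row 15) = 0000111111111111
Output column grouped in 4s = 0000 1111 1111 1111 = 0x0FFF
Convert to decimal digit by digit (value = value*16 + digit):
  0 -> 0
  0*16 + 15 (F) = 15
  15*16 + 15 (F) = 255
  255*16 + 15 (F) = 4095
Decimal = 4095

4095


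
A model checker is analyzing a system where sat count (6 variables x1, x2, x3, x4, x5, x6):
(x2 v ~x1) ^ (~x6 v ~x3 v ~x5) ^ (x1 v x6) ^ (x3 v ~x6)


CNF with 4 clauses over 6 vars (64 assignments).
An assignment satisfies CNF iff every clause has >=1 true literal.
Check each row (bits = x1,x2,x3,x4,x5,x6; clause T/F shown):
  row 0 [000000]: clauses=TTFT -> 0
  row 1 [000001]: clauses=TTTF -> 0
  row 2 [000010]: clauses=TTFT -> 0
  row 3 [000011]: clauses=TTTF -> 0
  row 4 [000100]: clauses=TTFT -> 0
  (every remaining row is evaluated the same way; all 64 results are listed next)
Full result column, 8 rows per line (x1,x2,x3 fixed per line; x4,x5,x6 runs 000..111 left to right):
  rows 0-7 [x1,x2,x3=000]: 00000000  (ones: 0)
  rows 8-15 [x1,x2,x3=001]: 01000100  (ones: 2)
  rows 16-23 [x1,x2,x3=010]: 00000000  (ones: 0)
  rows 24-31 [x1,x2,x3=011]: 01000100  (ones: 2)
  rows 32-39 [x1,x2,x3=100]: 00000000  (ones: 0)
  rows 40-47 [x1,x2,x3=101]: 00000000  (ones: 0)
  rows 48-55 [x1,x2,x3=110]: 10101010  (ones: 4)
  rows 56-63 [x1,x2,x3=111]: 11101110  (ones: 6)
Satisfying assignments = 0+2+0+2+0+0+4+6 = 14

14


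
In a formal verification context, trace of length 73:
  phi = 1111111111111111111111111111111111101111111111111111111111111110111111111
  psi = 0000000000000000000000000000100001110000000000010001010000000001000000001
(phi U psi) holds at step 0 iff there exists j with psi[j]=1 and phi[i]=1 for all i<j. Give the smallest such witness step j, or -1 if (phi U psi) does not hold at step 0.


(phi U psi) at 0: need smallest j with psi[j]=1 and phi[i]=1 for all i in [0,j).
Scan from step 0:
  step 0: phi=1, psi=0 -> continue
  step 1: phi=1, psi=0 -> continue
  step 2: phi=1, psi=0 -> continue
  step 3: phi=1, psi=0 -> continue
  step 28: psi=1 and phi held for [0,28) -> witness found
Witness step = 28

28


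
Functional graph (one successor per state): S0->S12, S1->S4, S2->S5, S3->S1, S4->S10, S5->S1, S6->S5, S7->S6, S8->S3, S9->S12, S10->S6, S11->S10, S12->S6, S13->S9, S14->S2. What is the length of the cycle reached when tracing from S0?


Trace from S0 until a state repeats:
  S0 -> S12 -> S6 -> S5 -> S1 -> S4 -> S10 -> S6
S6 first seen at step 2, revisited at step 7.
Cycle length = 7 - 2 = 5

5


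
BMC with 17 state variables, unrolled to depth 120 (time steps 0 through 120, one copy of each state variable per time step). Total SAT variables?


BMC unrolls to depth k, creating one copy of each state var for steps 0..k.
Step count = 120 + 1 = 121 (steps 0 through 120)
Vars per step = 17
Total = 17 * 121 = 2057

2057


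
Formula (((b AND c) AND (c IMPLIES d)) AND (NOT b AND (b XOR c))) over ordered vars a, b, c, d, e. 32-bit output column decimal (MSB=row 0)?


Formula: (((b AND c) AND (c IMPLIES d)) AND (NOT b AND (b XOR c))) over a, b, c, d, e (32 rows)
Evaluate each row (bits = a,b,c,d,e, MSB first):
  row 0 [00000]: (((0 AND 0) AND (0 IMPLIES 0)) AND (NOT 0 AND (0 XOR 0))) -> 0
  row 1 [00001]: (((0 AND 0) AND (0 IMPLIES 0)) AND (NOT 0 AND (0 XOR 0))) -> 0
  row 2 [00010]: (((0 AND 0) AND (0 IMPLIES 1)) AND (NOT 0 AND (0 XOR 0))) -> 0
  row 3 [00011]: (((0 AND 0) AND (0 IMPLIES 1)) AND (NOT 0 AND (0 XOR 0))) -> 0
  row 4 [00100]: (((0 AND 1) AND (1 IMPLIES 0)) AND (NOT 0 AND (0 XOR 1))) -> 0
  row 5 [00101]: (((0 AND 1) AND (1 IMPLIES 0)) AND (NOT 0 AND (0 XOR 1))) -> 0
  row 6 [00110]: (((0 AND 1) AND (1 IMPLIES 1)) AND (NOT 0 AND (0 XOR 1))) -> 0
  row 7 [00111]: (((0 AND 1) AND (1 IMPLIES 1)) AND (NOT 0 AND (0 XOR 1))) -> 0
  row 8 [01000]: (((1 AND 0) AND (0 IMPLIES 0)) AND (NOT 1 AND (1 XOR 0))) -> 0
  row 9 [01001]: (((1 AND 0) AND (0 IMPLIES 0)) AND (NOT 1 AND (1 XOR 0))) -> 0
  row 10 [01010]: (((1 AND 0) AND (0 IMPLIES 1)) AND (NOT 1 AND (1 XOR 0))) -> 0
  row 11 [01011]: (((1 AND 0) AND (0 IMPLIES 1)) AND (NOT 1 AND (1 XOR 0))) -> 0
  row 12 [01100]: (((1 AND 1) AND (1 IMPLIES 0)) AND (NOT 1 AND (1 XOR 1))) -> 0
  row 13 [01101]: (((1 AND 1) AND (1 IMPLIES 0)) AND (NOT 1 AND (1 XOR 1))) -> 0
  row 14 [01110]: (((1 AND 1) AND (1 IMPLIES 1)) AND (NOT 1 AND (1 XOR 1))) -> 0
  row 15 [01111]: (((1 AND 1) AND (1 IMPLIES 1)) AND (NOT 1 AND (1 XOR 1))) -> 0
  row 16 [10000]: (((0 AND 0) AND (0 IMPLIES 0)) AND (NOT 0 AND (0 XOR 0))) -> 0
  row 17 [10001]: (((0 AND 0) AND (0 IMPLIES 0)) AND (NOT 0 AND (0 XOR 0))) -> 0
  row 18 [10010]: (((0 AND 0) AND (0 IMPLIES 1)) AND (NOT 0 AND (0 XOR 0))) -> 0
  row 19 [10011]: (((0 AND 0) AND (0 IMPLIES 1)) AND (NOT 0 AND (0 XOR 0))) -> 0
  row 20 [10100]: (((0 AND 1) AND (1 IMPLIES 0)) AND (NOT 0 AND (0 XOR 1))) -> 0
  row 21 [10101]: (((0 AND 1) AND (1 IMPLIES 0)) AND (NOT 0 AND (0 XOR 1))) -> 0
  row 22 [10110]: (((0 AND 1) AND (1 IMPLIES 1)) AND (NOT 0 AND (0 XOR 1))) -> 0
  row 23 [10111]: (((0 AND 1) AND (1 IMPLIES 1)) AND (NOT 0 AND (0 XOR 1))) -> 0
  row 24 [11000]: (((1 AND 0) AND (0 IMPLIES 0)) AND (NOT 1 AND (1 XOR 0))) -> 0
  row 25 [11001]: (((1 AND 0) AND (0 IMPLIES 0)) AND (NOT 1 AND (1 XOR 0))) -> 0
  row 26 [11010]: (((1 AND 0) AND (0 IMPLIES 1)) AND (NOT 1 AND (1 XOR 0))) -> 0
  row 27 [11011]: (((1 AND 0) AND (0 IMPLIES 1)) AND (NOT 1 AND (1 XOR 0))) -> 0
  row 28 [11100]: (((1 AND 1) AND (1 IMPLIES 0)) AND (NOT 1 AND (1 XOR 1))) -> 0
  row 29 [11101]: (((1 AND 1) AND (1 IMPLIES 0)) AND (NOT 1 AND (1 XOR 1))) -> 0
  row 30 [11110]: (((1 AND 1) AND (1 IMPLIES 1)) AND (NOT 1 AND (1 XOR 1))) -> 0
  row 31 [11111]: (((1 AND 1) AND (1 IMPLIES 1)) AND (NOT 1 AND (1 XOR 1))) -> 0
Full result column, 4 rows per line (a,b,c fixed per line; d,e runs 00..11 left to right):
  rows 0-3 [a,b,c=000]: 0000  = hex 0
  rows 4-7 [a,b,c=001]: 0000  = hex 0
  rows 8-11 [a,b,c=010]: 0000  = hex 0
  rows 12-15 [a,b,c=011]: 0000  = hex 0
  rows 16-19 [a,b,c=100]: 0000  = hex 0
  rows 20-23 [a,b,c=101]: 0000  = hex 0
  rows 24-27 [a,b,c=110]: 0000  = hex 0
  rows 28-31 [a,b,c=111]: 0000  = hex 0
Output column (row 0 .. row 31) = 00000000000000000000000000000000
Output column grouped in 4s = 0000 0000 0000 0000 0000 0000 0000 0000 = 0x00000000
Convert to decimal digit by digit (value = value*16 + digit):
  0 -> 0
  0*16 + 0 = 0
  0*16 + 0 = 0
  0*16 + 0 = 0
  0*16 + 0 = 0
  0*16 + 0 = 0
  0*16 + 0 = 0
  0*16 + 0 = 0
Decimal = 0

0


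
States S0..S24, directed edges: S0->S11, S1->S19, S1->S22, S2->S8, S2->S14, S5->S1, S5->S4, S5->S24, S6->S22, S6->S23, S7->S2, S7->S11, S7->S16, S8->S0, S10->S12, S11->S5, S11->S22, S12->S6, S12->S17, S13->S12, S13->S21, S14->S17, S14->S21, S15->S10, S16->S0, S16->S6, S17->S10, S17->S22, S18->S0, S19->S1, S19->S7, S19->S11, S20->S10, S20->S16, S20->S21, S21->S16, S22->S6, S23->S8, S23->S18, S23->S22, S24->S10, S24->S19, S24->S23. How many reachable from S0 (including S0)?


BFS from S0:
  layer 0: {S0}
  layer 1: {S11}
  layer 2: {S5, S22}
  layer 3: {S1, S4, S6, S24}
  layer 4: {S10, S19, S23}
  layer 5: {S7, S8, S12, S18}
  layer 6: {S2, S16, S17}
  layer 7: {S14}
  layer 8: {S21}
Reachable set: {S0, S1, S2, S4, S5, S6, S7, S8, S10, S11, S12, S14, S16, S17, S18, S19, S21, S22, S23, S24}
Count = 20

20


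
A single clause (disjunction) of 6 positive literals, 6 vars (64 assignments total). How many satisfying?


Step 1: Total=2^6=64
Step 2: Unsat when all 6 false: 2^0=1
Step 3: Sat=64-1=63

63


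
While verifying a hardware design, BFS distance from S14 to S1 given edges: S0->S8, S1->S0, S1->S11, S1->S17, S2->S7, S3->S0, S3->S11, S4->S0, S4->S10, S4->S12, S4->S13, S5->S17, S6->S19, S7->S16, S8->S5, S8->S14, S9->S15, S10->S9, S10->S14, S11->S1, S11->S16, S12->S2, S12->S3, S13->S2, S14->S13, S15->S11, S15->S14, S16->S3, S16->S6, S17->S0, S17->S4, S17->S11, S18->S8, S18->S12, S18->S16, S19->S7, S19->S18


BFS layer-by-layer from S14:
  dist 0: {S14}
  dist 1: {S13}
  dist 2: {S2}
  dist 3: {S7}
  dist 4: {S16}
  dist 5: {S3, S6}
  dist 6: {S0, S11, S19}
  dist 7: {S1, S8, S18}
  -> S1 reached at distance 7
Shortest path length = 7

7


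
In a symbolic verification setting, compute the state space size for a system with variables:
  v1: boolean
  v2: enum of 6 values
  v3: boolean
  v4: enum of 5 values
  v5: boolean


State space = product of domain sizes of all variables.
Domain sizes:
  v1 (boolean): 2
  v2 (enum of 6 values): 6
  v3 (boolean): 2
  v4 (enum of 5 values): 5
  v5 (boolean): 2
Product = 2 * 6 * 2 * 5 * 2 = 240

240


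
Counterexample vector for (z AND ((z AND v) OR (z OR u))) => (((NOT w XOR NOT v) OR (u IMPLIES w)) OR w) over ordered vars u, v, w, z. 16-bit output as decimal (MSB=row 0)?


F1 = (z AND ((z AND v) OR (z OR u)))
F2 = (((NOT w XOR NOT v) OR (u IMPLIES w)) OR w)
Counterexample to F1=>F2 is where F1=1 and F2=0.
Evaluate each row (bits = u,v,w,z, MSB first):
  row 0 [0000]: F1=0 F2=1 -> F1&~F2 -> 0
  row 1 [0001]: F1=1 F2=1 -> F1&~F2 -> 0
  row 2 [0010]: F1=0 F2=1 -> F1&~F2 -> 0
  row 3 [0011]: F1=1 F2=1 -> F1&~F2 -> 0
  row 4 [0100]: F1=0 F2=1 -> F1&~F2 -> 0
  row 5 [0101]: F1=1 F2=1 -> F1&~F2 -> 0
  row 6 [0110]: F1=0 F2=1 -> F1&~F2 -> 0
  row 7 [0111]: F1=1 F2=1 -> F1&~F2 -> 0
  row 8 [1000]: F1=0 F2=0 -> F1&~F2 -> 0
  row 9 [1001]: F1=1 F2=0 -> F1&~F2 -> 1
  row 10 [1010]: F1=0 F2=1 -> F1&~F2 -> 0
  row 11 [1011]: F1=1 F2=1 -> F1&~F2 -> 0
  row 12 [1100]: F1=0 F2=1 -> F1&~F2 -> 0
  row 13 [1101]: F1=1 F2=1 -> F1&~F2 -> 0
  row 14 [1110]: F1=0 F2=1 -> F1&~F2 -> 0
  row 15 [1111]: F1=1 F2=1 -> F1&~F2 -> 0
Full result column, 4 rows per line (u,v fixed per line; w,z runs 00..11 left to right):
  rows 0-3 [u,v=00]: 0000  = hex 0
  rows 4-7 [u,v=01]: 0000  = hex 0
  rows 8-11 [u,v=10]: 0100  = hex 4
  rows 12-15 [u,v=11]: 0000  = hex 0
Counterexample vector (row 0 .. row 15) = 0000000001000000
Output column grouped in 4s = 0000 0000 0100 0000 = 0x0040
Convert to decimal digit by digit (value = value*16 + digit):
  0 -> 0
  0*16 + 0 = 0
  0*16 + 4 = 4
  4*16 + 0 = 64
Decimal = 64

64


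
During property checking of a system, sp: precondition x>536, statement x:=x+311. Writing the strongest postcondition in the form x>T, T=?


Formula: sp(P, x:=E) = exists old_x. (x = E[old_x/x]) AND P[old_x/x] (old_x is the value of x before the assignment; eliminate old_x by solving x = E[old_x/x] for old_x)
Step 1: Precondition P: x>536, i.e. old_x > 536
Step 2: Assignment gives x = old_x + 311, so old_x = x - 311
Step 3: Substitute into P: x - 311 > 536
Step 4: Simplify: x > 536+311 = 847

847


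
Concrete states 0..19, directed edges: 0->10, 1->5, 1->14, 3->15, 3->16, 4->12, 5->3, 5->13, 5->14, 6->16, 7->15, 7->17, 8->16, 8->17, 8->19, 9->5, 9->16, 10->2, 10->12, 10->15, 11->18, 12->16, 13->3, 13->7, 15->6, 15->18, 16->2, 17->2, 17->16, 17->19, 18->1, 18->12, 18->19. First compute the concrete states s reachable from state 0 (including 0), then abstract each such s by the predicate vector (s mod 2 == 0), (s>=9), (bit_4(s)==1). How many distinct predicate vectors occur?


BFS from 0:
Concrete reachable: {0, 1, 2, 3, 5, 6, 7, 10, 12, 13, 14, 15, 16, 17, 18, 19}
Abstract via predicates (s mod 2 == 0), (s>=9), (bit_4(s)==1):
  (0,0,0) <- {1, 3, 5, 7}
  (0,1,0) <- {13, 15}
  (0,1,1) <- {17, 19}
  (1,0,0) <- {0, 2, 6}
  (1,1,0) <- {10, 12, 14}
  (1,1,1) <- {16, 18}
Distinct abstract states = 6

6


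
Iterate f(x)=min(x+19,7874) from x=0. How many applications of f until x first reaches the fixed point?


Step 1: x=0, cap=7874, increment=19
Step 2: x grows by 19 each step until capped at 7874; fixed point is x=7874
Step 3: iterations = ceil(7874/19) = 415

415


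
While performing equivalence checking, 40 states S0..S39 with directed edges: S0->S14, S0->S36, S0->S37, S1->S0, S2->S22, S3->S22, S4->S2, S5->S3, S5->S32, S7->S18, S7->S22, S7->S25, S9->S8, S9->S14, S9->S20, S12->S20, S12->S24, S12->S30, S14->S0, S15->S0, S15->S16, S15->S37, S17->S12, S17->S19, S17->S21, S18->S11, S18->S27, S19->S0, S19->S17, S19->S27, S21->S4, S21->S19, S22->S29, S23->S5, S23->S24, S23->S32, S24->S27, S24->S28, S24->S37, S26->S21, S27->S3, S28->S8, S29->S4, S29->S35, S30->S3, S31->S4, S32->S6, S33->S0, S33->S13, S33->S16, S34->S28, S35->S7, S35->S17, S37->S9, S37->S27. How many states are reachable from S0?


BFS from S0:
  layer 0: {S0}
  layer 1: {S14, S36, S37}
  layer 2: {S9, S27}
  layer 3: {S3, S8, S20}
  layer 4: {S22}
  layer 5: {S29}
  layer 6: {S4, S35}
  layer 7: {S2, S7, S17}
  layer 8: {S12, S18, S19, S21, S25}
  layer 9: {S11, S24, S30}
  layer 10: {S28}
Reachable set: {S0, S2, S3, S4, S7, S8, S9, S11, S12, S14, S17, S18, S19, S20, S21, S22, S24, S25, S27, S28, S29, S30, S35, S36, S37}
Count = 25

25


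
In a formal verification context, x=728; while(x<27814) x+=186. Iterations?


Step 1: x goes from 728 toward 27814 by 186; the body runs while x<27814, so iterations = ceil((bound-start)/step)
Step 2: Distance=27086
Step 3: ceil(27086/186)=146

146


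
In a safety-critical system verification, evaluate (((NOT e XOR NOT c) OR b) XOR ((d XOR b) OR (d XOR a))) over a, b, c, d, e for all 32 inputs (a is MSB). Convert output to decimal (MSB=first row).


Formula: (((NOT e XOR NOT c) OR b) XOR ((d XOR b) OR (d XOR a))) over a, b, c, d, e (32 rows)
Evaluate each row (bits = a,b,c,d,e, MSB first):
  row 0 [00000]: (((NOT 0 XOR NOT 0) OR 0) XOR ((0 XOR 0) OR (0 XOR 0))) -> 0
  row 1 [00001]: (((NOT 1 XOR NOT 0) OR 0) XOR ((0 XOR 0) OR (0 XOR 0))) -> 1
  row 2 [00010]: (((NOT 0 XOR NOT 0) OR 0) XOR ((1 XOR 0) OR (1 XOR 0))) -> 1
  row 3 [00011]: (((NOT 1 XOR NOT 0) OR 0) XOR ((1 XOR 0) OR (1 XOR 0))) -> 0
  row 4 [00100]: (((NOT 0 XOR NOT 1) OR 0) XOR ((0 XOR 0) OR (0 XOR 0))) -> 1
  row 5 [00101]: (((NOT 1 XOR NOT 1) OR 0) XOR ((0 XOR 0) OR (0 XOR 0))) -> 0
  row 6 [00110]: (((NOT 0 XOR NOT 1) OR 0) XOR ((1 XOR 0) OR (1 XOR 0))) -> 0
  row 7 [00111]: (((NOT 1 XOR NOT 1) OR 0) XOR ((1 XOR 0) OR (1 XOR 0))) -> 1
  row 8 [01000]: (((NOT 0 XOR NOT 0) OR 1) XOR ((0 XOR 1) OR (0 XOR 0))) -> 0
  row 9 [01001]: (((NOT 1 XOR NOT 0) OR 1) XOR ((0 XOR 1) OR (0 XOR 0))) -> 0
  row 10 [01010]: (((NOT 0 XOR NOT 0) OR 1) XOR ((1 XOR 1) OR (1 XOR 0))) -> 0
  row 11 [01011]: (((NOT 1 XOR NOT 0) OR 1) XOR ((1 XOR 1) OR (1 XOR 0))) -> 0
  row 12 [01100]: (((NOT 0 XOR NOT 1) OR 1) XOR ((0 XOR 1) OR (0 XOR 0))) -> 0
  row 13 [01101]: (((NOT 1 XOR NOT 1) OR 1) XOR ((0 XOR 1) OR (0 XOR 0))) -> 0
  row 14 [01110]: (((NOT 0 XOR NOT 1) OR 1) XOR ((1 XOR 1) OR (1 XOR 0))) -> 0
  row 15 [01111]: (((NOT 1 XOR NOT 1) OR 1) XOR ((1 XOR 1) OR (1 XOR 0))) -> 0
  row 16 [10000]: (((NOT 0 XOR NOT 0) OR 0) XOR ((0 XOR 0) OR (0 XOR 1))) -> 1
  row 17 [10001]: (((NOT 1 XOR NOT 0) OR 0) XOR ((0 XOR 0) OR (0 XOR 1))) -> 0
  row 18 [10010]: (((NOT 0 XOR NOT 0) OR 0) XOR ((1 XOR 0) OR (1 XOR 1))) -> 1
  row 19 [10011]: (((NOT 1 XOR NOT 0) OR 0) XOR ((1 XOR 0) OR (1 XOR 1))) -> 0
  row 20 [10100]: (((NOT 0 XOR NOT 1) OR 0) XOR ((0 XOR 0) OR (0 XOR 1))) -> 0
  row 21 [10101]: (((NOT 1 XOR NOT 1) OR 0) XOR ((0 XOR 0) OR (0 XOR 1))) -> 1
  row 22 [10110]: (((NOT 0 XOR NOT 1) OR 0) XOR ((1 XOR 0) OR (1 XOR 1))) -> 0
  row 23 [10111]: (((NOT 1 XOR NOT 1) OR 0) XOR ((1 XOR 0) OR (1 XOR 1))) -> 1
  row 24 [11000]: (((NOT 0 XOR NOT 0) OR 1) XOR ((0 XOR 1) OR (0 XOR 1))) -> 0
  row 25 [11001]: (((NOT 1 XOR NOT 0) OR 1) XOR ((0 XOR 1) OR (0 XOR 1))) -> 0
  row 26 [11010]: (((NOT 0 XOR NOT 0) OR 1) XOR ((1 XOR 1) OR (1 XOR 1))) -> 1
  row 27 [11011]: (((NOT 1 XOR NOT 0) OR 1) XOR ((1 XOR 1) OR (1 XOR 1))) -> 1
  row 28 [11100]: (((NOT 0 XOR NOT 1) OR 1) XOR ((0 XOR 1) OR (0 XOR 1))) -> 0
  row 29 [11101]: (((NOT 1 XOR NOT 1) OR 1) XOR ((0 XOR 1) OR (0 XOR 1))) -> 0
  row 30 [11110]: (((NOT 0 XOR NOT 1) OR 1) XOR ((1 XOR 1) OR (1 XOR 1))) -> 1
  row 31 [11111]: (((NOT 1 XOR NOT 1) OR 1) XOR ((1 XOR 1) OR (1 XOR 1))) -> 1
Full result column, 4 rows per line (a,b,c fixed per line; d,e runs 00..11 left to right):
  rows 0-3 [a,b,c=000]: 0110  = hex 6
  rows 4-7 [a,b,c=001]: 1001  = hex 9
  rows 8-11 [a,b,c=010]: 0000  = hex 0
  rows 12-15 [a,b,c=011]: 0000  = hex 0
  rows 16-19 [a,b,c=100]: 1010  = hex A
  rows 20-23 [a,b,c=101]: 0101  = hex 5
  rows 24-27 [a,b,c=110]: 0011  = hex 3
  rows 28-31 [a,b,c=111]: 0011  = hex 3
Output column (row 0 .. row 31) = 01101001000000001010010100110011
Output column grouped in 4s = 0110 1001 0000 0000 1010 0101 0011 0011 = 0x6900A533
Convert to decimal digit by digit (value = value*16 + digit):
  6 -> 6
  6*16 + 9 = 105
  105*16 + 0 = 1680
  1680*16 + 0 = 26880
  26880*16 + 10 (A) = 430090
  430090*16 + 5 = 6881445
  6881445*16 + 3 = 110103123
  110103123*16 + 3 = 1761649971
Decimal = 1761649971

1761649971


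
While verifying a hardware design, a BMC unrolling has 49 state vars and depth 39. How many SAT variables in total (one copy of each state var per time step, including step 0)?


BMC unrolls to depth k, creating one copy of each state var for steps 0..k.
Step count = 39 + 1 = 40 (steps 0 through 39)
Vars per step = 49
Total = 49 * 40 = 1960

1960


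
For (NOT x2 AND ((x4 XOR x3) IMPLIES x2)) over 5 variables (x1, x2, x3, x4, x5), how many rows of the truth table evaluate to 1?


Formula: (NOT x2 AND ((x4 XOR x3) IMPLIES x2)) over 5 vars (32 rows)
Evaluate each row (x1, x2, x3, x4, x5 as bits, MSB first):
  row 0 [00000]: (NOT 0 AND ((0 XOR 0) IMPLIES 0)) -> 1
  row 1 [00001]: (NOT 0 AND ((0 XOR 0) IMPLIES 0)) -> 1
  row 2 [00010]: (NOT 0 AND ((1 XOR 0) IMPLIES 0)) -> 0
  row 3 [00011]: (NOT 0 AND ((1 XOR 0) IMPLIES 0)) -> 0
  row 4 [00100]: (NOT 0 AND ((0 XOR 1) IMPLIES 0)) -> 0
  row 5 [00101]: (NOT 0 AND ((0 XOR 1) IMPLIES 0)) -> 0
  row 6 [00110]: (NOT 0 AND ((1 XOR 1) IMPLIES 0)) -> 1
  row 7 [00111]: (NOT 0 AND ((1 XOR 1) IMPLIES 0)) -> 1
  row 8 [01000]: (NOT 1 AND ((0 XOR 0) IMPLIES 1)) -> 0
  row 9 [01001]: (NOT 1 AND ((0 XOR 0) IMPLIES 1)) -> 0
  row 10 [01010]: (NOT 1 AND ((1 XOR 0) IMPLIES 1)) -> 0
  row 11 [01011]: (NOT 1 AND ((1 XOR 0) IMPLIES 1)) -> 0
  row 12 [01100]: (NOT 1 AND ((0 XOR 1) IMPLIES 1)) -> 0
  row 13 [01101]: (NOT 1 AND ((0 XOR 1) IMPLIES 1)) -> 0
  row 14 [01110]: (NOT 1 AND ((1 XOR 1) IMPLIES 1)) -> 0
  row 15 [01111]: (NOT 1 AND ((1 XOR 1) IMPLIES 1)) -> 0
  row 16 [10000]: (NOT 0 AND ((0 XOR 0) IMPLIES 0)) -> 1
  row 17 [10001]: (NOT 0 AND ((0 XOR 0) IMPLIES 0)) -> 1
  row 18 [10010]: (NOT 0 AND ((1 XOR 0) IMPLIES 0)) -> 0
  row 19 [10011]: (NOT 0 AND ((1 XOR 0) IMPLIES 0)) -> 0
  row 20 [10100]: (NOT 0 AND ((0 XOR 1) IMPLIES 0)) -> 0
  row 21 [10101]: (NOT 0 AND ((0 XOR 1) IMPLIES 0)) -> 0
  row 22 [10110]: (NOT 0 AND ((1 XOR 1) IMPLIES 0)) -> 1
  row 23 [10111]: (NOT 0 AND ((1 XOR 1) IMPLIES 0)) -> 1
  row 24 [11000]: (NOT 1 AND ((0 XOR 0) IMPLIES 1)) -> 0
  row 25 [11001]: (NOT 1 AND ((0 XOR 0) IMPLIES 1)) -> 0
  row 26 [11010]: (NOT 1 AND ((1 XOR 0) IMPLIES 1)) -> 0
  row 27 [11011]: (NOT 1 AND ((1 XOR 0) IMPLIES 1)) -> 0
  row 28 [11100]: (NOT 1 AND ((0 XOR 1) IMPLIES 1)) -> 0
  row 29 [11101]: (NOT 1 AND ((0 XOR 1) IMPLIES 1)) -> 0
  row 30 [11110]: (NOT 1 AND ((1 XOR 1) IMPLIES 1)) -> 0
  row 31 [11111]: (NOT 1 AND ((1 XOR 1) IMPLIES 1)) -> 0
Full result column, 8 rows per line (x1,x2 fixed per line; x3,x4,x5 runs 000..111 left to right):
  rows 0-7 [x1,x2=00]: 11000011  (ones: 4)
  rows 8-15 [x1,x2=01]: 00000000  (ones: 0)
  rows 16-23 [x1,x2=10]: 11000011  (ones: 4)
  rows 24-31 [x1,x2=11]: 00000000  (ones: 0)
Count of 1-rows = 4+0+4+0 = 8

8


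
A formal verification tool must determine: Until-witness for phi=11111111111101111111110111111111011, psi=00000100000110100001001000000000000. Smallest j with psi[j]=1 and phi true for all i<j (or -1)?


(phi U psi) at 0: need smallest j with psi[j]=1 and phi[i]=1 for all i in [0,j).
Scan from step 0:
  step 0: phi=1, psi=0 -> continue
  step 1: phi=1, psi=0 -> continue
  step 2: phi=1, psi=0 -> continue
  step 3: phi=1, psi=0 -> continue
  step 5: psi=1 and phi held for [0,5) -> witness found
Witness step = 5

5


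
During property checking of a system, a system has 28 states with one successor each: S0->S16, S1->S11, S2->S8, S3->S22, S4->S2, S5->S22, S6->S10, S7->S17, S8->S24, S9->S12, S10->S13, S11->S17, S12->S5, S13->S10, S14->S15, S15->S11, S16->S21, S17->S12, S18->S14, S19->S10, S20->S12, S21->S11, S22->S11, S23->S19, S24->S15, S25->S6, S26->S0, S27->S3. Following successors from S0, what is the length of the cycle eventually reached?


Trace from S0 until a state repeats:
  S0 -> S16 -> S21 -> S11 -> S17 -> S12 -> S5 -> S22 -> S11
S11 first seen at step 3, revisited at step 8.
Cycle length = 8 - 3 = 5

5


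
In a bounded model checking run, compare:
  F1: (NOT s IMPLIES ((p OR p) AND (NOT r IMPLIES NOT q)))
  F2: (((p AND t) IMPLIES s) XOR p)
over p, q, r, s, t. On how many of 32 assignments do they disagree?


F1 = (NOT s IMPLIES ((p OR p) AND (NOT r IMPLIES NOT q)))
F2 = (((p AND t) IMPLIES s) XOR p)
Evaluate both on each of 32 rows (bits = p,q,r,s,t):
  row 0 [00000]: F1=0 F2=1 (differ) -> 1
  row 1 [00001]: F1=0 F2=1 (differ) -> 1
  row 2 [00010]: F1=1 F2=1 -> 0
  row 3 [00011]: F1=1 F2=1 -> 0
  row 4 [00100]: F1=0 F2=1 (differ) -> 1
  row 5 [00101]: F1=0 F2=1 (differ) -> 1
  row 6 [00110]: F1=1 F2=1 -> 0
  row 7 [00111]: F1=1 F2=1 -> 0
  row 8 [01000]: F1=0 F2=1 (differ) -> 1
  row 9 [01001]: F1=0 F2=1 (differ) -> 1
  row 10 [01010]: F1=1 F2=1 -> 0
  row 11 [01011]: F1=1 F2=1 -> 0
  row 12 [01100]: F1=0 F2=1 (differ) -> 1
  row 13 [01101]: F1=0 F2=1 (differ) -> 1
  row 14 [01110]: F1=1 F2=1 -> 0
  row 15 [01111]: F1=1 F2=1 -> 0
  row 16 [10000]: F1=1 F2=0 (differ) -> 1
  row 17 [10001]: F1=1 F2=1 -> 0
  row 18 [10010]: F1=1 F2=0 (differ) -> 1
  row 19 [10011]: F1=1 F2=0 (differ) -> 1
  row 20 [10100]: F1=1 F2=0 (differ) -> 1
  row 21 [10101]: F1=1 F2=1 -> 0
  row 22 [10110]: F1=1 F2=0 (differ) -> 1
  row 23 [10111]: F1=1 F2=0 (differ) -> 1
  row 24 [11000]: F1=0 F2=0 -> 0
  row 25 [11001]: F1=0 F2=1 (differ) -> 1
  row 26 [11010]: F1=1 F2=0 (differ) -> 1
  row 27 [11011]: F1=1 F2=0 (differ) -> 1
  row 28 [11100]: F1=1 F2=0 (differ) -> 1
  row 29 [11101]: F1=1 F2=1 -> 0
  row 30 [11110]: F1=1 F2=0 (differ) -> 1
  row 31 [11111]: F1=1 F2=0 (differ) -> 1
Full result column, 8 rows per line (p,q fixed per line; r,s,t runs 000..111 left to right):
  rows 0-7 [p,q=00]: 11001100  (ones: 4)
  rows 8-15 [p,q=01]: 11001100  (ones: 4)
  rows 16-23 [p,q=10]: 10111011  (ones: 6)
  rows 24-31 [p,q=11]: 01111011  (ones: 6)
Disagreements = 4+4+6+6 = 20

20


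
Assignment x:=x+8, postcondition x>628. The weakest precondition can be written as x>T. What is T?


Formula: wp(x:=E, P) = P[E/x] (substitute E for x in postcondition)
Step 1: Postcondition: x>628
Step 2: Substitute x+8 for x: x+8>628
Step 3: Solve for x: x > 628-8 = 620

620


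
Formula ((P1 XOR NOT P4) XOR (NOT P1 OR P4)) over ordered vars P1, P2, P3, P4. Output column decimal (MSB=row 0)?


Formula: ((P1 XOR NOT P4) XOR (NOT P1 OR P4)) over P1, P2, P3, P4 (16 rows)
Evaluate each row (bits = P1,P2,P3,P4, MSB first):
  row 0 [0000]: ((0 XOR NOT 0) XOR (NOT 0 OR 0)) -> 0
  row 1 [0001]: ((0 XOR NOT 1) XOR (NOT 0 OR 1)) -> 1
  row 2 [0010]: ((0 XOR NOT 0) XOR (NOT 0 OR 0)) -> 0
  row 3 [0011]: ((0 XOR NOT 1) XOR (NOT 0 OR 1)) -> 1
  row 4 [0100]: ((0 XOR NOT 0) XOR (NOT 0 OR 0)) -> 0
  row 5 [0101]: ((0 XOR NOT 1) XOR (NOT 0 OR 1)) -> 1
  row 6 [0110]: ((0 XOR NOT 0) XOR (NOT 0 OR 0)) -> 0
  row 7 [0111]: ((0 XOR NOT 1) XOR (NOT 0 OR 1)) -> 1
  row 8 [1000]: ((1 XOR NOT 0) XOR (NOT 1 OR 0)) -> 0
  row 9 [1001]: ((1 XOR NOT 1) XOR (NOT 1 OR 1)) -> 0
  row 10 [1010]: ((1 XOR NOT 0) XOR (NOT 1 OR 0)) -> 0
  row 11 [1011]: ((1 XOR NOT 1) XOR (NOT 1 OR 1)) -> 0
  row 12 [1100]: ((1 XOR NOT 0) XOR (NOT 1 OR 0)) -> 0
  row 13 [1101]: ((1 XOR NOT 1) XOR (NOT 1 OR 1)) -> 0
  row 14 [1110]: ((1 XOR NOT 0) XOR (NOT 1 OR 0)) -> 0
  row 15 [1111]: ((1 XOR NOT 1) XOR (NOT 1 OR 1)) -> 0
Full result column, 4 rows per line (P1,P2 fixed per line; P3,P4 runs 00..11 left to right):
  rows 0-3 [P1,P2=00]: 0101  = hex 5
  rows 4-7 [P1,P2=01]: 0101  = hex 5
  rows 8-11 [P1,P2=10]: 0000  = hex 0
  rows 12-15 [P1,P2=11]: 0000  = hex 0
Output column (row 0 .. row 15) = 0101010100000000
Output column grouped in 4s = 0101 0101 0000 0000 = 0x5500
Convert to decimal digit by digit (value = value*16 + digit):
  5 -> 5
  5*16 + 5 = 85
  85*16 + 0 = 1360
  1360*16 + 0 = 21760
Decimal = 21760

21760


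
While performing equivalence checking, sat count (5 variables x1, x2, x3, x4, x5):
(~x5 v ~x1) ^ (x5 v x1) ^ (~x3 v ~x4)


CNF with 3 clauses over 5 vars (32 assignments).
An assignment satisfies CNF iff every clause has >=1 true literal.
Check each row (bits = x1,x2,x3,x4,x5; clause T/F shown):
  row 0 [00000]: clauses=TFT -> 0
  row 1 [00001]: clauses=TTT -> 1
  row 2 [00010]: clauses=TFT -> 0
  row 3 [00011]: clauses=TTT -> 1
  row 4 [00100]: clauses=TFT -> 0
  row 5 [00101]: clauses=TTT -> 1
  row 6 [00110]: clauses=TFF -> 0
  row 7 [00111]: clauses=TTF -> 0
  row 8 [01000]: clauses=TFT -> 0
  row 9 [01001]: clauses=TTT -> 1
  row 10 [01010]: clauses=TFT -> 0
  row 11 [01011]: clauses=TTT -> 1
  row 12 [01100]: clauses=TFT -> 0
  row 13 [01101]: clauses=TTT -> 1
  row 14 [01110]: clauses=TFF -> 0
  row 15 [01111]: clauses=TTF -> 0
  row 16 [10000]: clauses=TTT -> 1
  row 17 [10001]: clauses=FTT -> 0
  row 18 [10010]: clauses=TTT -> 1
  row 19 [10011]: clauses=FTT -> 0
  row 20 [10100]: clauses=TTT -> 1
  row 21 [10101]: clauses=FTT -> 0
  row 22 [10110]: clauses=TTF -> 0
  row 23 [10111]: clauses=FTF -> 0
  row 24 [11000]: clauses=TTT -> 1
  row 25 [11001]: clauses=FTT -> 0
  row 26 [11010]: clauses=TTT -> 1
  row 27 [11011]: clauses=FTT -> 0
  row 28 [11100]: clauses=TTT -> 1
  row 29 [11101]: clauses=FTT -> 0
  row 30 [11110]: clauses=TTF -> 0
  row 31 [11111]: clauses=FTF -> 0
Full result column, 8 rows per line (x1,x2 fixed per line; x3,x4,x5 runs 000..111 left to right):
  rows 0-7 [x1,x2=00]: 01010100  (ones: 3)
  rows 8-15 [x1,x2=01]: 01010100  (ones: 3)
  rows 16-23 [x1,x2=10]: 10101000  (ones: 3)
  rows 24-31 [x1,x2=11]: 10101000  (ones: 3)
Satisfying assignments = 3+3+3+3 = 12

12


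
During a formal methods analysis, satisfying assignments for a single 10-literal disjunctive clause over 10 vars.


Step 1: Total=2^10=1024
Step 2: Unsat when all 10 false: 2^0=1
Step 3: Sat=1024-1=1023

1023


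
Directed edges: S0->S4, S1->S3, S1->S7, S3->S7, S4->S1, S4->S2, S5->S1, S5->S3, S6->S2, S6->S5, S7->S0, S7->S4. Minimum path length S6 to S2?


BFS layer-by-layer from S6:
  dist 0: {S6}
  dist 1: {S2, S5}
  -> S2 reached at distance 1
Shortest path length = 1

1


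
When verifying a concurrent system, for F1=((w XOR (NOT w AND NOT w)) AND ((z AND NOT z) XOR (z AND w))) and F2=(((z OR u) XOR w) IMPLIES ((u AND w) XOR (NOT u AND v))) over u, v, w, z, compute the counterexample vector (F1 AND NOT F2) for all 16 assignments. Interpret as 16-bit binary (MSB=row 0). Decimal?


F1 = ((w XOR (NOT w AND NOT w)) AND ((z AND NOT z) XOR (z AND w)))
F2 = (((z OR u) XOR w) IMPLIES ((u AND w) XOR (NOT u AND v)))
Counterexample to F1=>F2 is where F1=1 and F2=0.
Evaluate each row (bits = u,v,w,z, MSB first):
  row 0 [0000]: F1=0 F2=1 -> F1&~F2 -> 0
  row 1 [0001]: F1=0 F2=0 -> F1&~F2 -> 0
  row 2 [0010]: F1=0 F2=0 -> F1&~F2 -> 0
  row 3 [0011]: F1=1 F2=1 -> F1&~F2 -> 0
  row 4 [0100]: F1=0 F2=1 -> F1&~F2 -> 0
  row 5 [0101]: F1=0 F2=1 -> F1&~F2 -> 0
  row 6 [0110]: F1=0 F2=1 -> F1&~F2 -> 0
  row 7 [0111]: F1=1 F2=1 -> F1&~F2 -> 0
  row 8 [1000]: F1=0 F2=0 -> F1&~F2 -> 0
  row 9 [1001]: F1=0 F2=0 -> F1&~F2 -> 0
  row 10 [1010]: F1=0 F2=1 -> F1&~F2 -> 0
  row 11 [1011]: F1=1 F2=1 -> F1&~F2 -> 0
  row 12 [1100]: F1=0 F2=0 -> F1&~F2 -> 0
  row 13 [1101]: F1=0 F2=0 -> F1&~F2 -> 0
  row 14 [1110]: F1=0 F2=1 -> F1&~F2 -> 0
  row 15 [1111]: F1=1 F2=1 -> F1&~F2 -> 0
Full result column, 4 rows per line (u,v fixed per line; w,z runs 00..11 left to right):
  rows 0-3 [u,v=00]: 0000  = hex 0
  rows 4-7 [u,v=01]: 0000  = hex 0
  rows 8-11 [u,v=10]: 0000  = hex 0
  rows 12-15 [u,v=11]: 0000  = hex 0
Counterexample vector (row 0 .. row 15) = 0000000000000000
Output column grouped in 4s = 0000 0000 0000 0000 = 0x0000
Convert to decimal digit by digit (value = value*16 + digit):
  0 -> 0
  0*16 + 0 = 0
  0*16 + 0 = 0
  0*16 + 0 = 0
Decimal = 0

0


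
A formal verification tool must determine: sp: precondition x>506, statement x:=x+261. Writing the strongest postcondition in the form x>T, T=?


Formula: sp(P, x:=E) = exists old_x. (x = E[old_x/x]) AND P[old_x/x] (old_x is the value of x before the assignment; eliminate old_x by solving x = E[old_x/x] for old_x)
Step 1: Precondition P: x>506, i.e. old_x > 506
Step 2: Assignment gives x = old_x + 261, so old_x = x - 261
Step 3: Substitute into P: x - 261 > 506
Step 4: Simplify: x > 506+261 = 767

767


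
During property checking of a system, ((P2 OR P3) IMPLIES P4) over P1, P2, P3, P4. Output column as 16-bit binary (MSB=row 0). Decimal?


Formula: ((P2 OR P3) IMPLIES P4) over P1, P2, P3, P4 (16 rows)
Evaluate each row (bits = P1,P2,P3,P4, MSB first):
  row 0 [0000]: ((0 OR 0) IMPLIES 0) -> 1
  row 1 [0001]: ((0 OR 0) IMPLIES 1) -> 1
  row 2 [0010]: ((0 OR 1) IMPLIES 0) -> 0
  row 3 [0011]: ((0 OR 1) IMPLIES 1) -> 1
  row 4 [0100]: ((1 OR 0) IMPLIES 0) -> 0
  row 5 [0101]: ((1 OR 0) IMPLIES 1) -> 1
  row 6 [0110]: ((1 OR 1) IMPLIES 0) -> 0
  row 7 [0111]: ((1 OR 1) IMPLIES 1) -> 1
  row 8 [1000]: ((0 OR 0) IMPLIES 0) -> 1
  row 9 [1001]: ((0 OR 0) IMPLIES 1) -> 1
  row 10 [1010]: ((0 OR 1) IMPLIES 0) -> 0
  row 11 [1011]: ((0 OR 1) IMPLIES 1) -> 1
  row 12 [1100]: ((1 OR 0) IMPLIES 0) -> 0
  row 13 [1101]: ((1 OR 0) IMPLIES 1) -> 1
  row 14 [1110]: ((1 OR 1) IMPLIES 0) -> 0
  row 15 [1111]: ((1 OR 1) IMPLIES 1) -> 1
Full result column, 4 rows per line (P1,P2 fixed per line; P3,P4 runs 00..11 left to right):
  rows 0-3 [P1,P2=00]: 1101  = hex D
  rows 4-7 [P1,P2=01]: 0101  = hex 5
  rows 8-11 [P1,P2=10]: 1101  = hex D
  rows 12-15 [P1,P2=11]: 0101  = hex 5
Output column (row 0 .. row 15) = 1101010111010101
Output column grouped in 4s = 1101 0101 1101 0101 = 0xD5D5
Convert to decimal digit by digit (value = value*16 + digit):
  D -> 13
  13*16 + 5 = 213
  213*16 + 13 (D) = 3421
  3421*16 + 5 = 54741
Decimal = 54741

54741


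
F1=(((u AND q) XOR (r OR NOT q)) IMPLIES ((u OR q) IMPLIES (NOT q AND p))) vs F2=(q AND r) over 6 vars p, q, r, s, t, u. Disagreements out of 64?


F1 = (((u AND q) XOR (r OR NOT q)) IMPLIES ((u OR q) IMPLIES (NOT q AND p)))
F2 = (q AND r)
Evaluate both on each of 64 rows (bits = p,q,r,s,t,u):
  row 0 [000000]: F1=1 F2=0 (differ) -> 1
  row 1 [000001]: F1=0 F2=0 -> 0
  row 2 [000010]: F1=1 F2=0 (differ) -> 1
  row 3 [000011]: F1=0 F2=0 -> 0
  row 4 [000100]: F1=1 F2=0 (differ) -> 1
  (every remaining row is evaluated the same way; all 64 results are listed next)
Full result column, 8 rows per line (p,q,r fixed per line; s,t,u runs 000..111 left to right):
  rows 0-7 [p,q,r=000]: 10101010  (ones: 4)
  rows 8-15 [p,q,r=001]: 10101010  (ones: 4)
  rows 16-23 [p,q,r=010]: 10101010  (ones: 4)
  rows 24-31 [p,q,r=011]: 10101010  (ones: 4)
  rows 32-39 [p,q,r=100]: 11111111  (ones: 8)
  rows 40-47 [p,q,r=101]: 11111111  (ones: 8)
  rows 48-55 [p,q,r=110]: 10101010  (ones: 4)
  rows 56-63 [p,q,r=111]: 10101010  (ones: 4)
Disagreements = 4+4+4+4+8+8+4+4 = 40

40
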